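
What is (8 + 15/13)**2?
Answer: 14161/169 ≈ 83.793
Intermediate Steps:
(8 + 15/13)**2 = (119/13)**2 = 14161/169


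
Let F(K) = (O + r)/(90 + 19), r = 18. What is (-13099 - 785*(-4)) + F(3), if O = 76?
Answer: -1085437/109 ≈ -9958.1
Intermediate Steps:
F(K) = 94/109 (F(K) = (76 + 18)/(90 + 19) = 94/109)
(-13099 - 785*(-4)) + F(3) = (-13099 - 785*(-4)) + 94/109 = (-13099 + 3140) + 94/109 = -9959 + 94/109 = -1085437/109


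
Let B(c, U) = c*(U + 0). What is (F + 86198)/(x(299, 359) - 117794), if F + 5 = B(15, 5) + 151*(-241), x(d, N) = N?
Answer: -49877/117435 ≈ -0.42472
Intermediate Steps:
B(c, U) = U*c (B(c, U) = c*U = U*c)
F = -36321 (F = -5 + (5*15 + 151*(-241)) = -5 + (75 - 36391) = -5 - 36316 = -36321)
(F + 86198)/(x(299, 359) - 117794) = (-36321 + 86198)/(359 - 117794) = 49877/(-117435) = 49877*(-1/117435) = -49877/117435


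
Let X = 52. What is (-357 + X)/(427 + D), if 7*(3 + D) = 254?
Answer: -2135/3222 ≈ -0.66263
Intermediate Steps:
D = 233/7 (D = -3 + (⅐)*254 = -3 + 254/7 = 233/7 ≈ 33.286)
(-357 + X)/(427 + D) = (-357 + 52)/(427 + 233/7) = -305/3222/7 = -305*7/3222 = -2135/3222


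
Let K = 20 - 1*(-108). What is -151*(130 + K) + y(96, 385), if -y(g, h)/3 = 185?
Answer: -39513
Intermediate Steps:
y(g, h) = -555 (y(g, h) = -3*185 = -555)
K = 128 (K = 20 + 108 = 128)
-151*(130 + K) + y(96, 385) = -151*(130 + 128) - 555 = -151*258 - 555 = -38958 - 555 = -39513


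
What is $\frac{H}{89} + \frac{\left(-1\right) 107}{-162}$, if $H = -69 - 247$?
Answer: $- \frac{41669}{14418} \approx -2.8901$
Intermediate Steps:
$H = -316$
$\frac{H}{89} + \frac{\left(-1\right) 107}{-162} = - \frac{316}{89} + \frac{\left(-1\right) 107}{-162} = \left(-316\right) \frac{1}{89} - - \frac{107}{162} = - \frac{316}{89} + \frac{107}{162} = - \frac{41669}{14418}$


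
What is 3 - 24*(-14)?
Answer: 339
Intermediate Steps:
3 - 24*(-14) = 3 + 336 = 339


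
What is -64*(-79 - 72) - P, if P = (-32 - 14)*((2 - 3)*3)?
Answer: 9526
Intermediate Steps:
P = 138 (P = -(-46)*3 = -46*(-3) = 138)
-64*(-79 - 72) - P = -64*(-79 - 72) - 1*138 = -64*(-151) - 138 = 9664 - 138 = 9526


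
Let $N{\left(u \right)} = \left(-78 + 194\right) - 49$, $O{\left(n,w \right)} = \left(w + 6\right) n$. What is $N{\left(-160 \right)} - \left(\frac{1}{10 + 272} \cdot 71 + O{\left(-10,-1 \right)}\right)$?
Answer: $\frac{32923}{282} \approx 116.75$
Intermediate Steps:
$O{\left(n,w \right)} = n \left(6 + w\right)$ ($O{\left(n,w \right)} = \left(6 + w\right) n = n \left(6 + w\right)$)
$N{\left(u \right)} = 67$ ($N{\left(u \right)} = 116 - 49 = 67$)
$N{\left(-160 \right)} - \left(\frac{1}{10 + 272} \cdot 71 + O{\left(-10,-1 \right)}\right) = 67 - \left(\frac{1}{10 + 272} \cdot 71 - 10 \left(6 - 1\right)\right) = 67 - \left(\frac{1}{282} \cdot 71 - 50\right) = 67 - \left(\frac{71}{282} - 50\right) = 67 - - \frac{14029}{282} = 67 + \frac{14029}{282} = \frac{32923}{282}$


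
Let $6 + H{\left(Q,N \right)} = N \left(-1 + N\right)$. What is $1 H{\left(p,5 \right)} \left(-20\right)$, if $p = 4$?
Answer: $-280$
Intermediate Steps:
$H{\left(Q,N \right)} = -6 + N \left(-1 + N\right)$
$1 H{\left(p,5 \right)} \left(-20\right) = 1 \left(-6 + 5^{2} - 5\right) \left(-20\right) = 1 \left(-6 + 25 - 5\right) \left(-20\right) = 1 \cdot 14 \left(-20\right) = 14 \left(-20\right) = -280$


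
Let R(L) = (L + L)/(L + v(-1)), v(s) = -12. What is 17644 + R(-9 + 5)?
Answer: 35289/2 ≈ 17645.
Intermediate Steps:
R(L) = 2*L/(-12 + L) (R(L) = (L + L)/(L - 12) = (2*L)/(-12 + L) = 2*L/(-12 + L))
17644 + R(-9 + 5) = 17644 + 2*(-9 + 5)/(-12 + (-9 + 5)) = 17644 + 2*(-4)/(-12 - 4) = 17644 + 2*(-4)/(-16) = 17644 + 2*(-4)*(-1/16) = 17644 + ½ = 35289/2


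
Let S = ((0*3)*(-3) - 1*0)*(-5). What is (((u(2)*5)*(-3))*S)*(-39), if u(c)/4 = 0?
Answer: 0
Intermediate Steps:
u(c) = 0 (u(c) = 4*0 = 0)
S = 0 (S = (0*(-3) + 0)*(-5) = (0 + 0)*(-5) = 0*(-5) = 0)
(((u(2)*5)*(-3))*S)*(-39) = (((0*5)*(-3))*0)*(-39) = ((0*(-3))*0)*(-39) = (0*0)*(-39) = 0*(-39) = 0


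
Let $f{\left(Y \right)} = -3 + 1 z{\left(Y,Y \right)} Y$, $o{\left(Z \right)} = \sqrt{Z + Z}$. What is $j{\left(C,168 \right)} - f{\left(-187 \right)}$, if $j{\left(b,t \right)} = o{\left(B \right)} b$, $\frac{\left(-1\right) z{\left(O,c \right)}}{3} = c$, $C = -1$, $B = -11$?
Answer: $104910 - i \sqrt{22} \approx 1.0491 \cdot 10^{5} - 4.6904 i$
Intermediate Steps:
$z{\left(O,c \right)} = - 3 c$
$o{\left(Z \right)} = \sqrt{2} \sqrt{Z}$ ($o{\left(Z \right)} = \sqrt{2 Z} = \sqrt{2} \sqrt{Z}$)
$j{\left(b,t \right)} = i b \sqrt{22}$ ($j{\left(b,t \right)} = \sqrt{2} \sqrt{-11} b = \sqrt{2} i \sqrt{11} b = i \sqrt{22} b = i b \sqrt{22}$)
$f{\left(Y \right)} = -3 - 3 Y^{2}$ ($f{\left(Y \right)} = -3 + 1 - 3 Y Y = -3 + 1 \left(- 3 Y^{2}\right) = -3 - 3 Y^{2}$)
$j{\left(C,168 \right)} - f{\left(-187 \right)} = i \left(-1\right) \sqrt{22} - \left(-3 - 3 \left(-187\right)^{2}\right) = - i \sqrt{22} - \left(-3 - 104907\right) = - i \sqrt{22} - -104910 = - i \sqrt{22} + 104910 = 104910 - i \sqrt{22}$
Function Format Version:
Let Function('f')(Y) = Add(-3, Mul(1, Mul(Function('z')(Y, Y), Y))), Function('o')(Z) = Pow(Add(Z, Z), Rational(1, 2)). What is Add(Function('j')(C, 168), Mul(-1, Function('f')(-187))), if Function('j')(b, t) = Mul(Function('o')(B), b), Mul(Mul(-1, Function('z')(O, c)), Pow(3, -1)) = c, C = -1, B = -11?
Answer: Add(104910, Mul(-1, I, Pow(22, Rational(1, 2)))) ≈ Add(1.0491e+5, Mul(-4.6904, I))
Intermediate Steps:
Function('z')(O, c) = Mul(-3, c)
Function('o')(Z) = Mul(Pow(2, Rational(1, 2)), Pow(Z, Rational(1, 2))) (Function('o')(Z) = Pow(Mul(2, Z), Rational(1, 2)) = Mul(Pow(2, Rational(1, 2)), Pow(Z, Rational(1, 2))))
Function('j')(b, t) = Mul(I, b, Pow(22, Rational(1, 2))) (Function('j')(b, t) = Mul(Mul(Pow(2, Rational(1, 2)), Pow(-11, Rational(1, 2))), b) = Mul(Mul(Pow(2, Rational(1, 2)), Mul(I, Pow(11, Rational(1, 2)))), b) = Mul(Mul(I, Pow(22, Rational(1, 2))), b) = Mul(I, b, Pow(22, Rational(1, 2))))
Function('f')(Y) = Add(-3, Mul(-3, Pow(Y, 2))) (Function('f')(Y) = Add(-3, Mul(1, Mul(Mul(-3, Y), Y))) = Add(-3, Mul(1, Mul(-3, Pow(Y, 2)))) = Add(-3, Mul(-3, Pow(Y, 2))))
Add(Function('j')(C, 168), Mul(-1, Function('f')(-187))) = Add(Mul(I, -1, Pow(22, Rational(1, 2))), Mul(-1, Add(-3, Mul(-3, Pow(-187, 2))))) = Add(Mul(-1, I, Pow(22, Rational(1, 2))), Mul(-1, Add(-3, Mul(-3, 34969)))) = Add(Mul(-1, I, Pow(22, Rational(1, 2))), Mul(-1, Add(-3, -104907))) = Add(Mul(-1, I, Pow(22, Rational(1, 2))), Mul(-1, -104910)) = Add(Mul(-1, I, Pow(22, Rational(1, 2))), 104910) = Add(104910, Mul(-1, I, Pow(22, Rational(1, 2))))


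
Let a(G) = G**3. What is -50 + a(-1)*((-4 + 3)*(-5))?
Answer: -55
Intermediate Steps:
-50 + a(-1)*((-4 + 3)*(-5)) = -50 + (-1)**3*((-4 + 3)*(-5)) = -50 - (-1)*(-5) = -50 - 1*5 = -50 - 5 = -55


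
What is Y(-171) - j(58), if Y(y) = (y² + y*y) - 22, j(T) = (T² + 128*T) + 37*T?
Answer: 45526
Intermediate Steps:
j(T) = T² + 165*T
Y(y) = -22 + 2*y² (Y(y) = (y² + y²) - 22 = 2*y² - 22 = -22 + 2*y²)
Y(-171) - j(58) = (-22 + 2*(-171)²) - 58*(165 + 58) = (-22 + 2*29241) - 58*223 = (-22 + 58482) - 1*12934 = 58460 - 12934 = 45526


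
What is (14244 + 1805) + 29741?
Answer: 45790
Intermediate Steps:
(14244 + 1805) + 29741 = 16049 + 29741 = 45790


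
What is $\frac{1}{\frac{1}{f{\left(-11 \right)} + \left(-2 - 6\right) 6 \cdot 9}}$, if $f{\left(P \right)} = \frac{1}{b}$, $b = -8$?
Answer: $- \frac{3457}{8} \approx -432.13$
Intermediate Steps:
$f{\left(P \right)} = - \frac{1}{8}$ ($f{\left(P \right)} = \frac{1}{-8} = - \frac{1}{8}$)
$\frac{1}{\frac{1}{f{\left(-11 \right)} + \left(-2 - 6\right) 6 \cdot 9}} = \frac{1}{\frac{1}{- \frac{1}{8} + \left(-2 - 6\right) 6 \cdot 9}} = \frac{1}{\frac{1}{- \frac{1}{8} + \left(-8\right) 6 \cdot 9}} = \frac{1}{\frac{1}{- \frac{1}{8} - 432}} = \frac{1}{\frac{1}{- \frac{3457}{8}}} = \frac{1}{- \frac{8}{3457}} = - \frac{3457}{8}$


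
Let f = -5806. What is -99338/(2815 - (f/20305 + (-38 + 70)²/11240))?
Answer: -566793323290/16062671253 ≈ -35.286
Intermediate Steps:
-99338/(2815 - (f/20305 + (-38 + 70)²/11240)) = -99338/(2815 - (-5806/20305 + (-38 + 70)²/11240)) = -99338/(2815 - (-5806*1/20305 + 32²*(1/11240))) = -99338/(2815 - (-5806/20305 + 1024*(1/11240))) = -99338/(2815 - (-5806/20305 + 128/1405)) = -99338/(2815 - 1*(-1111678/5705705)) = -99338/(2815 + 1111678/5705705) = -99338/16062671253/5705705 = -99338*5705705/16062671253 = -566793323290/16062671253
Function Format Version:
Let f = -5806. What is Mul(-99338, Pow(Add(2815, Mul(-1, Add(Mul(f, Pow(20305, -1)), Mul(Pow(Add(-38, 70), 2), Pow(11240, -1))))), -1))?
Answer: Rational(-566793323290, 16062671253) ≈ -35.286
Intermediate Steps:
Mul(-99338, Pow(Add(2815, Mul(-1, Add(Mul(f, Pow(20305, -1)), Mul(Pow(Add(-38, 70), 2), Pow(11240, -1))))), -1)) = Mul(-99338, Pow(Add(2815, Mul(-1, Add(Mul(-5806, Pow(20305, -1)), Mul(Pow(Add(-38, 70), 2), Pow(11240, -1))))), -1)) = Mul(-99338, Pow(Add(2815, Mul(-1, Add(Mul(-5806, Rational(1, 20305)), Mul(Pow(32, 2), Rational(1, 11240))))), -1)) = Mul(-99338, Pow(Add(2815, Mul(-1, Add(Rational(-5806, 20305), Mul(1024, Rational(1, 11240))))), -1)) = Mul(-99338, Pow(Add(2815, Mul(-1, Add(Rational(-5806, 20305), Rational(128, 1405)))), -1)) = Mul(-99338, Pow(Add(2815, Mul(-1, Rational(-1111678, 5705705))), -1)) = Mul(-99338, Pow(Add(2815, Rational(1111678, 5705705)), -1)) = Mul(-99338, Pow(Rational(16062671253, 5705705), -1)) = Mul(-99338, Rational(5705705, 16062671253)) = Rational(-566793323290, 16062671253)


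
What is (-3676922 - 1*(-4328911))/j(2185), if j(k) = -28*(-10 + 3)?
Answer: 651989/196 ≈ 3326.5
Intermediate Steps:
j(k) = 196 (j(k) = -28*(-7) = 196)
(-3676922 - 1*(-4328911))/j(2185) = (-3676922 - 1*(-4328911))/196 = (-3676922 + 4328911)*(1/196) = 651989*(1/196) = 651989/196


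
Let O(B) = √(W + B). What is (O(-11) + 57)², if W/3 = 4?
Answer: 3364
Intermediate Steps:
W = 12 (W = 3*4 = 12)
O(B) = √(12 + B)
(O(-11) + 57)² = (√(12 - 11) + 57)² = (√1 + 57)² = (1 + 57)² = 58² = 3364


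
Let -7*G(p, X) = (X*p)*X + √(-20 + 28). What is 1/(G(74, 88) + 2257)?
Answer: -557257/44362194863 + 2*√2/44362194863 ≈ -1.2561e-5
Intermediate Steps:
G(p, X) = -2*√2/7 - p*X²/7 (G(p, X) = -((X*p)*X + √(-20 + 28))/7 = -(p*X² + √8)/7 = -(p*X² + 2*√2)/7 = -(2*√2 + p*X²)/7 = -2*√2/7 - p*X²/7)
1/(G(74, 88) + 2257) = 1/((-2*√2/7 - ⅐*74*88²) + 2257) = 1/((-2*√2/7 - ⅐*74*7744) + 2257) = 1/((-2*√2/7 - 573056/7) + 2257) = 1/((-573056/7 - 2*√2/7) + 2257) = 1/(-557257/7 - 2*√2/7)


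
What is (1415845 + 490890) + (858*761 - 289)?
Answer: 2559384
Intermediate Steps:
(1415845 + 490890) + (858*761 - 289) = 1906735 + (652938 - 289) = 1906735 + 652649 = 2559384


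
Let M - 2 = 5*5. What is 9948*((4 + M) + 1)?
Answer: 318336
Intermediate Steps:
M = 27 (M = 2 + 5*5 = 2 + 25 = 27)
9948*((4 + M) + 1) = 9948*((4 + 27) + 1) = 9948*(31 + 1) = 9948*32 = 318336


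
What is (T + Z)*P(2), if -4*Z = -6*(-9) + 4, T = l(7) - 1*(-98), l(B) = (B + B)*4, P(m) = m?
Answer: 279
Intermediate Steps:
l(B) = 8*B (l(B) = (2*B)*4 = 8*B)
T = 154 (T = 8*7 - 1*(-98) = 56 + 98 = 154)
Z = -29/2 (Z = -(-6*(-9) + 4)/4 = -(54 + 4)/4 = -1/4*58 = -29/2 ≈ -14.500)
(T + Z)*P(2) = (154 - 29/2)*2 = (279/2)*2 = 279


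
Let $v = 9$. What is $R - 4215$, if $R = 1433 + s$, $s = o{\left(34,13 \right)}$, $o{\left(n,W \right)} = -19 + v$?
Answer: $-2792$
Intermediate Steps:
$o{\left(n,W \right)} = -10$ ($o{\left(n,W \right)} = -19 + 9 = -10$)
$s = -10$
$R = 1423$ ($R = 1433 - 10 = 1423$)
$R - 4215 = 1423 - 4215 = -2792$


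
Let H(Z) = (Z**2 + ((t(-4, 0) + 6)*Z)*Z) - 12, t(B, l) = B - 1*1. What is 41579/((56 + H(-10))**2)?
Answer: 41579/59536 ≈ 0.69838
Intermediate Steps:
t(B, l) = -1 + B (t(B, l) = B - 1 = -1 + B)
H(Z) = -12 + 2*Z**2 (H(Z) = (Z**2 + (((-1 - 4) + 6)*Z)*Z) - 12 = (Z**2 + ((-5 + 6)*Z)*Z) - 12 = (Z**2 + (1*Z)*Z) - 12 = (Z**2 + Z*Z) - 12 = (Z**2 + Z**2) - 12 = 2*Z**2 - 12 = -12 + 2*Z**2)
41579/((56 + H(-10))**2) = 41579/((56 + (-12 + 2*(-10)**2))**2) = 41579/((56 + (-12 + 2*100))**2) = 41579/((56 + (-12 + 200))**2) = 41579/((56 + 188)**2) = 41579/(244**2) = 41579/59536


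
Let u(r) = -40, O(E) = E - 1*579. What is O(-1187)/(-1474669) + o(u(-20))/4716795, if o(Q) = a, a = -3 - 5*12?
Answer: 2745651941/2318570455285 ≈ 0.0011842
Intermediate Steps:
O(E) = -579 + E (O(E) = E - 579 = -579 + E)
a = -63 (a = -3 - 60 = -63)
o(Q) = -63
O(-1187)/(-1474669) + o(u(-20))/4716795 = (-579 - 1187)/(-1474669) - 63/4716795 = -1766*(-1/1474669) - 63*1/4716795 = 1766/1474669 - 21/1572265 = 2745651941/2318570455285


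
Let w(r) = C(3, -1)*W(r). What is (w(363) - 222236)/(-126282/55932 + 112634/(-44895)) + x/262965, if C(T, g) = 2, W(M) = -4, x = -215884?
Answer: 24458364970888798108/524583412246545 ≈ 46624.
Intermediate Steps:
w(r) = -8 (w(r) = 2*(-4) = -8)
(w(363) - 222236)/(-126282/55932 + 112634/(-44895)) + x/262965 = (-8 - 222236)/(-126282/55932 + 112634/(-44895)) - 215884/262965 = -222244/(-126282*1/55932 + 112634*(-1/44895)) - 215884*1/262965 = -222244/(-21047/9322 - 112634/44895) - 215884/262965 = -222244/(-1994879213/418511190) - 215884/262965 = -222244*(-418511190/1994879213) - 215884/262965 = 93011600910360/1994879213 - 215884/262965 = 24458364970888798108/524583412246545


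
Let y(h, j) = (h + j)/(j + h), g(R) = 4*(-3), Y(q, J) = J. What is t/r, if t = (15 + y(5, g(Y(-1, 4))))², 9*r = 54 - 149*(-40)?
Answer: 1152/3007 ≈ 0.38311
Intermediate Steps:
r = 6014/9 (r = (54 - 149*(-40))/9 = (54 + 5960)/9 = (⅑)*6014 = 6014/9 ≈ 668.22)
g(R) = -12
y(h, j) = 1 (y(h, j) = (h + j)/(h + j) = 1)
t = 256 (t = (15 + 1)² = 16² = 256)
t/r = 256/(6014/9) = 256*(9/6014) = 1152/3007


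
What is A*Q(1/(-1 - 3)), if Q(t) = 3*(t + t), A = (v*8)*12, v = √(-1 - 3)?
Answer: -288*I ≈ -288.0*I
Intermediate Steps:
v = 2*I (v = √(-4) = 2*I ≈ 2.0*I)
A = 192*I (A = ((2*I)*8)*12 = (16*I)*12 = 192*I ≈ 192.0*I)
Q(t) = 6*t (Q(t) = 3*(2*t) = 6*t)
A*Q(1/(-1 - 3)) = (192*I)*(6/(-1 - 3)) = (192*I)*(6/(-4)) = (192*I)*(6*(-¼)) = (192*I)*(-3/2) = -288*I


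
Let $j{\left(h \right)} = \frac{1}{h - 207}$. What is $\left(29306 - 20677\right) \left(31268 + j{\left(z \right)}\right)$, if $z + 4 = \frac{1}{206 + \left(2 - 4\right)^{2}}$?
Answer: $\frac{11955079131658}{44309} \approx 2.6981 \cdot 10^{8}$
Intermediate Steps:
$z = - \frac{839}{210}$ ($z = -4 + \frac{1}{206 + \left(2 - 4\right)^{2}} = -4 + \frac{1}{206 + \left(-2\right)^{2}} = -4 + \frac{1}{206 + 4} = -4 + \frac{1}{210} = - \frac{839}{210} \approx -3.9952$)
$j{\left(h \right)} = \frac{1}{-207 + h}$
$\left(29306 - 20677\right) \left(31268 + j{\left(z \right)}\right) = \left(29306 - 20677\right) \left(31268 + \frac{1}{-207 - \frac{839}{210}}\right) = 8629 \left(31268 + \frac{1}{- \frac{44309}{210}}\right) = 8629 \left(31268 - \frac{210}{44309}\right) = 8629 \cdot \frac{1385453602}{44309} = \frac{11955079131658}{44309}$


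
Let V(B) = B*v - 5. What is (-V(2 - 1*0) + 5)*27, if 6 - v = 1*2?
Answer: 54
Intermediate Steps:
v = 4 (v = 6 - 2 = 4)
V(B) = -5 + 4*B (V(B) = B*4 - 5 = 4*B - 5 = -5 + 4*B)
(-V(2 - 1*0) + 5)*27 = (-(-5 + 4*(2 - 1*0)) + 5)*27 = (-(-5 + 4*(2 + 0)) + 5)*27 = (-(-5 + 4*2) + 5)*27 = (-(-5 + 8) + 5)*27 = (-1*3 + 5)*27 = (-3 + 5)*27 = 2*27 = 54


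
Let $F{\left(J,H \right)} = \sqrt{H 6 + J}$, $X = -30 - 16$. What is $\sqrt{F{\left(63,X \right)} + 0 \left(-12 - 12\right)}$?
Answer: $\sqrt[4]{213} \sqrt{i} \approx 2.7013 + 2.7013 i$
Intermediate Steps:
$X = -46$ ($X = -30 - 16 = -46$)
$F{\left(J,H \right)} = \sqrt{J + 6 H}$ ($F{\left(J,H \right)} = \sqrt{6 H + J} = \sqrt{J + 6 H}$)
$\sqrt{F{\left(63,X \right)} + 0 \left(-12 - 12\right)} = \sqrt{\sqrt{63 + 6 \left(-46\right)} + 0 \left(-12 - 12\right)} = \sqrt{\sqrt{63 - 276} + 0 \left(-24\right)} = \sqrt{\sqrt{-213} + 0} = \sqrt{i \sqrt{213} + 0} = \sqrt{i \sqrt{213}} = \sqrt[4]{213} \sqrt{i}$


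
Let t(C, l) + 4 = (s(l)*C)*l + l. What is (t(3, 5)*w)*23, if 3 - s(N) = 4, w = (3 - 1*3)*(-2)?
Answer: 0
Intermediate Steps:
w = 0 (w = (3 - 3)*(-2) = 0*(-2) = 0)
s(N) = -1 (s(N) = 3 - 1*4 = 3 - 4 = -1)
t(C, l) = -4 + l - C*l (t(C, l) = -4 + ((-C)*l + l) = -4 + (-C*l + l) = -4 + (l - C*l) = -4 + l - C*l)
(t(3, 5)*w)*23 = ((-4 + 5 - 1*3*5)*0)*23 = ((-4 + 5 - 15)*0)*23 = -14*0*23 = 0*23 = 0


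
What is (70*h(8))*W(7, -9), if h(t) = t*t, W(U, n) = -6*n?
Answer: 241920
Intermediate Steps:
h(t) = t**2
(70*h(8))*W(7, -9) = (70*8**2)*(-6*(-9)) = (70*64)*54 = 4480*54 = 241920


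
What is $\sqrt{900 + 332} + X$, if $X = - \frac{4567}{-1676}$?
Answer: $\frac{4567}{1676} + 4 \sqrt{77} \approx 37.825$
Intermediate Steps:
$X = \frac{4567}{1676}$ ($X = \left(-4567\right) \left(- \frac{1}{1676}\right) = \frac{4567}{1676} \approx 2.7249$)
$\sqrt{900 + 332} + X = \sqrt{900 + 332} + \frac{4567}{1676} = \sqrt{1232} + \frac{4567}{1676} = 4 \sqrt{77} + \frac{4567}{1676} = \frac{4567}{1676} + 4 \sqrt{77}$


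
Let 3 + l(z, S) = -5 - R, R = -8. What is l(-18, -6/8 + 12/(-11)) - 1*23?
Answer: -23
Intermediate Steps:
l(z, S) = 0 (l(z, S) = -3 + (-5 - 1*(-8)) = -3 + (-5 + 8) = -3 + 3 = 0)
l(-18, -6/8 + 12/(-11)) - 1*23 = 0 - 1*23 = 0 - 23 = -23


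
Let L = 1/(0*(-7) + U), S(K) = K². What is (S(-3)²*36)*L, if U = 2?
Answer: 1458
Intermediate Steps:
L = ½ (L = 1/(0*(-7) + 2) = 1/(0 + 2) = 1/2 = ½ ≈ 0.50000)
(S(-3)²*36)*L = (((-3)²)²*36)*(½) = (9²*36)*(½) = (81*36)*(½) = 2916*(½) = 1458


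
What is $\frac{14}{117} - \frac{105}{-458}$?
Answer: $\frac{18697}{53586} \approx 0.34892$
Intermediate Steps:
$\frac{14}{117} - \frac{105}{-458} = 14 \cdot \frac{1}{117} - - \frac{105}{458} = \frac{14}{117} + \frac{105}{458} = \frac{18697}{53586}$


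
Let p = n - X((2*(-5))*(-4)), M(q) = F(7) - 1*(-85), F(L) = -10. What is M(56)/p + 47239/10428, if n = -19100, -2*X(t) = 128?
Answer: 56153719/12406713 ≈ 4.5261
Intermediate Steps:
X(t) = -64 (X(t) = -1/2*128 = -64)
M(q) = 75 (M(q) = -10 - 1*(-85) = -10 + 85 = 75)
p = -19036 (p = -19100 - 1*(-64) = -19100 + 64 = -19036)
M(56)/p + 47239/10428 = 75/(-19036) + 47239/10428 = 75*(-1/19036) + 47239*(1/10428) = -75/19036 + 47239/10428 = 56153719/12406713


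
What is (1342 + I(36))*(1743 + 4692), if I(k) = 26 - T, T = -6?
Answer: 8841690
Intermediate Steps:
I(k) = 32 (I(k) = 26 - 1*(-6) = 26 + 6 = 32)
(1342 + I(36))*(1743 + 4692) = (1342 + 32)*(1743 + 4692) = 1374*6435 = 8841690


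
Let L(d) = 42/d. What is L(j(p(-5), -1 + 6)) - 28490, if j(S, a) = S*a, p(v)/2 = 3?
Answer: -142443/5 ≈ -28489.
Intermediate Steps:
p(v) = 6 (p(v) = 2*3 = 6)
L(j(p(-5), -1 + 6)) - 28490 = 42/((6*(-1 + 6))) - 28490 = 42/((6*5)) - 28490 = 42/30 - 28490 = 42*(1/30) - 28490 = 7/5 - 28490 = -142443/5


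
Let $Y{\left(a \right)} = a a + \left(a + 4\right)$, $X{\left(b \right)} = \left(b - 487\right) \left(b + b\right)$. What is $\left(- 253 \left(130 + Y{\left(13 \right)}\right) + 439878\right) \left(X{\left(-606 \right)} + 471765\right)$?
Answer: $646607406330$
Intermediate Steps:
$X{\left(b \right)} = 2 b \left(-487 + b\right)$ ($X{\left(b \right)} = \left(-487 + b\right) 2 b = 2 b \left(-487 + b\right)$)
$Y{\left(a \right)} = 4 + a + a^{2}$ ($Y{\left(a \right)} = a^{2} + \left(4 + a\right) = 4 + a + a^{2}$)
$\left(- 253 \left(130 + Y{\left(13 \right)}\right) + 439878\right) \left(X{\left(-606 \right)} + 471765\right) = \left(- 253 \left(130 + \left(4 + 13 + 13^{2}\right)\right) + 439878\right) \left(2 \left(-606\right) \left(-487 - 606\right) + 471765\right) = \left(- 253 \left(130 + \left(4 + 13 + 169\right)\right) + 439878\right) \left(2 \left(-606\right) \left(-1093\right) + 471765\right) = \left(- 253 \left(130 + 186\right) + 439878\right) \left(1324716 + 471765\right) = \left(\left(-253\right) 316 + 439878\right) 1796481 = \left(-79948 + 439878\right) 1796481 = 359930 \cdot 1796481 = 646607406330$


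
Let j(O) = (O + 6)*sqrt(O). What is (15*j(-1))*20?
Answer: 1500*I ≈ 1500.0*I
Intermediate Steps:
j(O) = sqrt(O)*(6 + O) (j(O) = (6 + O)*sqrt(O) = sqrt(O)*(6 + O))
(15*j(-1))*20 = (15*(sqrt(-1)*(6 - 1)))*20 = (15*(I*5))*20 = (15*(5*I))*20 = (75*I)*20 = 1500*I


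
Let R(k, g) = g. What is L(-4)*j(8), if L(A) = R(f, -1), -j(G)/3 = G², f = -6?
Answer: 192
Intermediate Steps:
j(G) = -3*G²
L(A) = -1
L(-4)*j(8) = -(-3)*8² = -(-3)*64 = -1*(-192) = 192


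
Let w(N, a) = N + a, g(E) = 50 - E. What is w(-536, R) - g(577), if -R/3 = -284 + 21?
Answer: 780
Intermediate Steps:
R = 789 (R = -3*(-284 + 21) = -3*(-263) = 789)
w(-536, R) - g(577) = (-536 + 789) - (50 - 1*577) = 253 - (50 - 577) = 253 - 1*(-527) = 253 + 527 = 780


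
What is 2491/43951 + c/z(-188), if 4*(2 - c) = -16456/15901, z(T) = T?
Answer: 1467005348/32846647997 ≈ 0.044662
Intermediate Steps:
c = 35916/15901 (c = 2 - (-4114)/15901 = 2 - ¼*(-16456/15901) = 2 + 4114/15901 = 35916/15901 ≈ 2.2587)
2491/43951 + c/z(-188) = 2491/43951 + (35916/15901)/(-188) = 2491*(1/43951) + (35916/15901)*(-1/188) = 2491/43951 - 8979/747347 = 1467005348/32846647997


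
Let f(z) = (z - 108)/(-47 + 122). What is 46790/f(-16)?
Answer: -1754625/62 ≈ -28300.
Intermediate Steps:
f(z) = -36/25 + z/75 (f(z) = (-108 + z)/75 = (-108 + z)*(1/75) = -36/25 + z/75)
46790/f(-16) = 46790/(-36/25 + (1/75)*(-16)) = 46790/(-36/25 - 16/75) = 46790/(-124/75) = 46790*(-75/124) = -1754625/62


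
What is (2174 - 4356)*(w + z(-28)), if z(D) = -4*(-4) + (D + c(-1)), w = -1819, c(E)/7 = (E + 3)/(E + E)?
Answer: 4010516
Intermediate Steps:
c(E) = 7*(3 + E)/(2*E) (c(E) = 7*((E + 3)/(E + E)) = 7*((3 + E)/((2*E))) = 7*((3 + E)*(1/(2*E))) = 7*((3 + E)/(2*E)) = 7*(3 + E)/(2*E))
z(D) = 9 + D (z(D) = -4*(-4) + (D + (7/2)*(3 - 1)/(-1)) = 16 + (D + (7/2)*(-1)*2) = 16 + (D - 7) = 16 + (-7 + D) = 9 + D)
(2174 - 4356)*(w + z(-28)) = (2174 - 4356)*(-1819 + (9 - 28)) = -2182*(-1819 - 19) = -2182*(-1838) = 4010516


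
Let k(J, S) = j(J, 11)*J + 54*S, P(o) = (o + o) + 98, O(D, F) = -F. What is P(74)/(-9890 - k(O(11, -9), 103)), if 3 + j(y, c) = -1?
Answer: -3/188 ≈ -0.015957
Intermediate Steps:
j(y, c) = -4 (j(y, c) = -3 - 1 = -4)
P(o) = 98 + 2*o (P(o) = 2*o + 98 = 98 + 2*o)
k(J, S) = -4*J + 54*S
P(74)/(-9890 - k(O(11, -9), 103)) = (98 + 2*74)/(-9890 - (-(-4)*(-9) + 54*103)) = (98 + 148)/(-9890 - (-4*9 + 5562)) = 246/(-9890 - (-36 + 5562)) = 246/(-9890 - 1*5526) = 246/(-9890 - 5526) = 246/(-15416) = 246*(-1/15416) = -3/188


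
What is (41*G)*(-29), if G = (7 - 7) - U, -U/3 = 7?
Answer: -24969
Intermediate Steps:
U = -21 (U = -3*7 = -21)
G = 21 (G = (7 - 7) - 1*(-21) = 0 + 21 = 21)
(41*G)*(-29) = (41*21)*(-29) = 861*(-29) = -24969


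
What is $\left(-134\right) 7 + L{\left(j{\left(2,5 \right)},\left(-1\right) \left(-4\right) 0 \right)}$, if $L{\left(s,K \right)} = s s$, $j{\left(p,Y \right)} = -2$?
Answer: $-934$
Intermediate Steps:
$L{\left(s,K \right)} = s^{2}$
$\left(-134\right) 7 + L{\left(j{\left(2,5 \right)},\left(-1\right) \left(-4\right) 0 \right)} = \left(-134\right) 7 + \left(-2\right)^{2} = -938 + 4 = -934$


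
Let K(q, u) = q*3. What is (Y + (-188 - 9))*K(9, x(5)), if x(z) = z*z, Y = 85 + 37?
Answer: -2025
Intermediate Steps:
Y = 122
x(z) = z**2
K(q, u) = 3*q
(Y + (-188 - 9))*K(9, x(5)) = (122 + (-188 - 9))*(3*9) = (122 - 197)*27 = -75*27 = -2025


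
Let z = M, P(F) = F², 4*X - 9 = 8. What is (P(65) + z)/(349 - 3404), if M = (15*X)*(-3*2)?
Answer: -1537/1222 ≈ -1.2578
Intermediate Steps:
X = 17/4 (X = 9/4 + (¼)*8 = 9/4 + 2 = 17/4 ≈ 4.2500)
M = -765/2 (M = (15*(17/4))*(-3*2) = (255/4)*(-6) = -765/2 ≈ -382.50)
z = -765/2 ≈ -382.50
(P(65) + z)/(349 - 3404) = (65² - 765/2)/(349 - 3404) = (4225 - 765/2)/(-3055) = (7685/2)*(-1/3055) = -1537/1222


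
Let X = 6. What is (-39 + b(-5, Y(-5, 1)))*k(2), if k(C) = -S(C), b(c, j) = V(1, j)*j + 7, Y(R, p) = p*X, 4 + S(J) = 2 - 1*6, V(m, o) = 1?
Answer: -208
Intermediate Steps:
S(J) = -8 (S(J) = -4 + (2 - 1*6) = -4 + (2 - 6) = -4 - 4 = -8)
Y(R, p) = 6*p (Y(R, p) = p*6 = 6*p)
b(c, j) = 7 + j (b(c, j) = 1*j + 7 = j + 7 = 7 + j)
k(C) = 8 (k(C) = -1*(-8) = 8)
(-39 + b(-5, Y(-5, 1)))*k(2) = (-39 + (7 + 6*1))*8 = (-39 + (7 + 6))*8 = (-39 + 13)*8 = -26*8 = -208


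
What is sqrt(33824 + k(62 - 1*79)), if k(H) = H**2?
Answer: sqrt(34113) ≈ 184.70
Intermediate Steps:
sqrt(33824 + k(62 - 1*79)) = sqrt(33824 + (62 - 1*79)**2) = sqrt(33824 + (62 - 79)**2) = sqrt(33824 + (-17)**2) = sqrt(33824 + 289) = sqrt(34113)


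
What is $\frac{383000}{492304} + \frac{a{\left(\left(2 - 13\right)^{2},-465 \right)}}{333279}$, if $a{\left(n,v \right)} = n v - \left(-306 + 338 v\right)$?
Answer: $\frac{7394684881}{6836441034} \approx 1.0817$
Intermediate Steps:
$a{\left(n,v \right)} = 306 - 338 v + n v$ ($a{\left(n,v \right)} = n v - \left(-306 + 338 v\right) = 306 - 338 v + n v$)
$\frac{383000}{492304} + \frac{a{\left(\left(2 - 13\right)^{2},-465 \right)}}{333279} = \frac{383000}{492304} + \frac{306 - -157170 + \left(2 - 13\right)^{2} \left(-465\right)}{333279} = 383000 \cdot \frac{1}{492304} + \left(306 + 157170 + \left(-11\right)^{2} \left(-465\right)\right) \frac{1}{333279} = \frac{47875}{61538} + \left(306 + 157170 + 121 \left(-465\right)\right) \frac{1}{333279} = \frac{47875}{61538} + \left(306 + 157170 - 56265\right) \frac{1}{333279} = \frac{47875}{61538} + 101211 \cdot \frac{1}{333279} = \frac{47875}{61538} + \frac{33737}{111093} = \frac{7394684881}{6836441034}$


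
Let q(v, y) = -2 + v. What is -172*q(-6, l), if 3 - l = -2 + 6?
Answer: 1376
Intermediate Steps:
l = -1 (l = 3 - (-2 + 6) = 3 - 1*4 = 3 - 4 = -1)
-172*q(-6, l) = -172*(-2 - 6) = -172*(-8) = 1376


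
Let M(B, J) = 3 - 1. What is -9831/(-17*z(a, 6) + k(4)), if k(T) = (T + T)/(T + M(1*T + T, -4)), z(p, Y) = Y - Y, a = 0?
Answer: -29493/4 ≈ -7373.3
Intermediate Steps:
z(p, Y) = 0
M(B, J) = 2
k(T) = 2*T/(2 + T) (k(T) = (T + T)/(T + 2) = (2*T)/(2 + T) = 2*T/(2 + T))
-9831/(-17*z(a, 6) + k(4)) = -9831/(-17*0 + 2*4/(2 + 4)) = -9831/(0 + 2*4/6) = -9831/(0 + 2*4*(⅙)) = -9831/(0 + 4/3) = -9831/4/3 = -9831*¾ = -29493/4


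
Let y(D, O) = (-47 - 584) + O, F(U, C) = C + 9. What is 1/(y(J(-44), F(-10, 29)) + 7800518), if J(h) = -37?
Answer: 1/7799925 ≈ 1.2821e-7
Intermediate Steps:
F(U, C) = 9 + C
y(D, O) = -631 + O
1/(y(J(-44), F(-10, 29)) + 7800518) = 1/((-631 + (9 + 29)) + 7800518) = 1/((-631 + 38) + 7800518) = 1/(-593 + 7800518) = 1/7799925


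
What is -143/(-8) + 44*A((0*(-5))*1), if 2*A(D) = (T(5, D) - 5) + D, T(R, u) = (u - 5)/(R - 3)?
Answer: -1177/8 ≈ -147.13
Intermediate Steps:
T(R, u) = (-5 + u)/(-3 + R)
A(D) = -15/4 + 3*D/4 (A(D) = (((-5 + D)/(-3 + 5) - 5) + D)/2 = (((-5 + D)/2 - 5) + D)/2 = (((-5/2 + D/2) - 5) + D)/2 = ((-15/2 + D/2) + D)/2 = (-15/2 + 3*D/2)/2 = -15/4 + 3*D/4)
-143/(-8) + 44*A((0*(-5))*1) = -143/(-8) + 44*(-15/4 + 3*((0*(-5))*1)/4) = -143*(-⅛) + 44*(-15/4 + 3*(0*1)/4) = 143/8 + 44*(-15/4 + (¾)*0) = 143/8 + 44*(-15/4 + 0) = 143/8 + 44*(-15/4) = 143/8 - 165 = -1177/8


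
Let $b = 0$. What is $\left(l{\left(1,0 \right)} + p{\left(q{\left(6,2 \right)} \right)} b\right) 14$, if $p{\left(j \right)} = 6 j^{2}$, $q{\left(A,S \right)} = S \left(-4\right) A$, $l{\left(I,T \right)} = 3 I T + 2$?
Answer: $28$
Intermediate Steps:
$l{\left(I,T \right)} = 2 + 3 I T$ ($l{\left(I,T \right)} = 3 I T + 2 = 2 + 3 I T$)
$q{\left(A,S \right)} = - 4 A S$ ($q{\left(A,S \right)} = - 4 S A = - 4 A S$)
$\left(l{\left(1,0 \right)} + p{\left(q{\left(6,2 \right)} \right)} b\right) 14 = \left(\left(2 + 3 \cdot 1 \cdot 0\right) + 6 \left(\left(-4\right) 6 \cdot 2\right)^{2} \cdot 0\right) 14 = \left(\left(2 + 0\right) + 6 \left(-48\right)^{2} \cdot 0\right) 14 = \left(2 + 6 \cdot 2304 \cdot 0\right) 14 = \left(2 + 13824 \cdot 0\right) 14 = \left(2 + 0\right) 14 = 2 \cdot 14 = 28$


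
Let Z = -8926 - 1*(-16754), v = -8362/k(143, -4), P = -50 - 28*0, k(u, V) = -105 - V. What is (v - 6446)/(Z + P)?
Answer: -321342/392789 ≈ -0.81810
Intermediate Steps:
P = -50 (P = -50 + 0 = -50)
v = 8362/101 (v = -8362/(-105 - 1*(-4)) = -8362/(-105 + 4) = -8362/(-101) = -8362*(-1/101) = 8362/101 ≈ 82.792)
Z = 7828 (Z = -8926 + 16754 = 7828)
(v - 6446)/(Z + P) = (8362/101 - 6446)/(7828 - 50) = -642684/101/7778 = -642684/101*1/7778 = -321342/392789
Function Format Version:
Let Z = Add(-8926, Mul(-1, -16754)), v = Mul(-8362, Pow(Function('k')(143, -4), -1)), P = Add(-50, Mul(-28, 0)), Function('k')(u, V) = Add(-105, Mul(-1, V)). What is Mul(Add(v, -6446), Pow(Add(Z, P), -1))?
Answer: Rational(-321342, 392789) ≈ -0.81810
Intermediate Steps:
P = -50 (P = Add(-50, 0) = -50)
v = Rational(8362, 101) (v = Mul(-8362, Pow(Add(-105, Mul(-1, -4)), -1)) = Mul(-8362, Pow(Add(-105, 4), -1)) = Mul(-8362, Pow(-101, -1)) = Mul(-8362, Rational(-1, 101)) = Rational(8362, 101) ≈ 82.792)
Z = 7828 (Z = Add(-8926, 16754) = 7828)
Mul(Add(v, -6446), Pow(Add(Z, P), -1)) = Mul(Add(Rational(8362, 101), -6446), Pow(Add(7828, -50), -1)) = Mul(Rational(-642684, 101), Pow(7778, -1)) = Mul(Rational(-642684, 101), Rational(1, 7778)) = Rational(-321342, 392789)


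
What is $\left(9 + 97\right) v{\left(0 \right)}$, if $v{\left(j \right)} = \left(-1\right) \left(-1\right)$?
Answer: $106$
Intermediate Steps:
$v{\left(j \right)} = 1$
$\left(9 + 97\right) v{\left(0 \right)} = \left(9 + 97\right) 1 = 106 \cdot 1 = 106$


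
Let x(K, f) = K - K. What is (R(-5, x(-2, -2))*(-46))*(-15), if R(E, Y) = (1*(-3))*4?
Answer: -8280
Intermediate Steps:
x(K, f) = 0
R(E, Y) = -12 (R(E, Y) = -3*4 = -12)
(R(-5, x(-2, -2))*(-46))*(-15) = -12*(-46)*(-15) = 552*(-15) = -8280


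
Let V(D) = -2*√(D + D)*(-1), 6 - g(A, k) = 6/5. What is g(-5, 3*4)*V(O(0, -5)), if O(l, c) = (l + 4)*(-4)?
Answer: 192*I*√2/5 ≈ 54.306*I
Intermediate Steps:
g(A, k) = 24/5 (g(A, k) = 6 - 6/5 = 24/5)
O(l, c) = -16 - 4*l (O(l, c) = (4 + l)*(-4) = -16 - 4*l)
V(D) = 2*√2*√D (V(D) = -2*√2*√D*(-1) = 2*√2*√D)
g(-5, 3*4)*V(O(0, -5)) = 24*(2*√2*√(-16 - 4*0))/5 = 24*(2*√2*√(-16 + 0))/5 = 24*(2*√2*√(-16))/5 = 24*(2*√2*(4*I))/5 = 24*(8*I*√2)/5 = 192*I*√2/5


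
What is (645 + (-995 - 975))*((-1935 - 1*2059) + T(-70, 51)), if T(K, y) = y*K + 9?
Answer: 10010375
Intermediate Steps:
T(K, y) = 9 + K*y (T(K, y) = K*y + 9 = 9 + K*y)
(645 + (-995 - 975))*((-1935 - 1*2059) + T(-70, 51)) = (645 + (-995 - 975))*((-1935 - 1*2059) + (9 - 70*51)) = (645 - 1970)*((-1935 - 2059) + (9 - 3570)) = -1325*(-3994 - 3561) = -1325*(-7555) = 10010375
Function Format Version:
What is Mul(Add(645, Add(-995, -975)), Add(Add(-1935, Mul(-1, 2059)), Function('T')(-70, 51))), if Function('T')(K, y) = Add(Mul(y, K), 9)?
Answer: 10010375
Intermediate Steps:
Function('T')(K, y) = Add(9, Mul(K, y)) (Function('T')(K, y) = Add(Mul(K, y), 9) = Add(9, Mul(K, y)))
Mul(Add(645, Add(-995, -975)), Add(Add(-1935, Mul(-1, 2059)), Function('T')(-70, 51))) = Mul(Add(645, Add(-995, -975)), Add(Add(-1935, Mul(-1, 2059)), Add(9, Mul(-70, 51)))) = Mul(Add(645, -1970), Add(Add(-1935, -2059), Add(9, -3570))) = Mul(-1325, Add(-3994, -3561)) = Mul(-1325, -7555) = 10010375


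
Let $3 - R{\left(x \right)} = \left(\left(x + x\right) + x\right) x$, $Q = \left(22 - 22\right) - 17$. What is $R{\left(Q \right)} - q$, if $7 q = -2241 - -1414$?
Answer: $- \frac{5221}{7} \approx -745.86$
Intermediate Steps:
$Q = -17$ ($Q = 0 - 17 = -17$)
$q = - \frac{827}{7}$ ($q = \frac{-2241 - -1414}{7} = \frac{-2241 + 1414}{7} = \frac{1}{7} \left(-827\right) = - \frac{827}{7} \approx -118.14$)
$R{\left(x \right)} = 3 - 3 x^{2}$ ($R{\left(x \right)} = 3 - \left(\left(x + x\right) + x\right) x = 3 - \left(2 x + x\right) x = 3 - 3 x x = 3 - 3 x^{2}$)
$R{\left(Q \right)} - q = \left(3 - 3 \left(-17\right)^{2}\right) - - \frac{827}{7} = \left(3 - 867\right) + \frac{827}{7} = -864 + \frac{827}{7} = - \frac{5221}{7}$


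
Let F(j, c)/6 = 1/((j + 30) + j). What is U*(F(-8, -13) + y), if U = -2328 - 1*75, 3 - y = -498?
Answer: -8434530/7 ≈ -1.2049e+6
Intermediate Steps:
y = 501 (y = 3 - 1*(-498) = 3 + 498 = 501)
F(j, c) = 6/(30 + 2*j) (F(j, c) = 6/((j + 30) + j) = 6/((30 + j) + j) = 6/(30 + 2*j))
U = -2403 (U = -2328 - 75 = -2403)
U*(F(-8, -13) + y) = -2403*(3/(15 - 8) + 501) = -2403*(3/7 + 501) = -2403*3510/7 = -8434530/7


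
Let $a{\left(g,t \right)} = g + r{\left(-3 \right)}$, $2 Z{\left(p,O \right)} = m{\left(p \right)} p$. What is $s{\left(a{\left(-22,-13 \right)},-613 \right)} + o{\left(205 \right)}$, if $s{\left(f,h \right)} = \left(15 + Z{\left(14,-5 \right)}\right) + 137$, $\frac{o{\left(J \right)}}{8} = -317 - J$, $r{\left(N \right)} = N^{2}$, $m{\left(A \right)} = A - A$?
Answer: $-4024$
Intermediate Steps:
$m{\left(A \right)} = 0$
$Z{\left(p,O \right)} = 0$ ($Z{\left(p,O \right)} = \frac{0 p}{2} = \frac{1}{2} \cdot 0 = 0$)
$o{\left(J \right)} = -2536 - 8 J$ ($o{\left(J \right)} = 8 \left(-317 - J\right) = -2536 - 8 J$)
$a{\left(g,t \right)} = 9 + g$ ($a{\left(g,t \right)} = g + \left(-3\right)^{2} = g + 9 = 9 + g$)
$s{\left(f,h \right)} = 152$ ($s{\left(f,h \right)} = \left(15 + 0\right) + 137 = 15 + 137 = 152$)
$s{\left(a{\left(-22,-13 \right)},-613 \right)} + o{\left(205 \right)} = 152 - 4176 = -4024$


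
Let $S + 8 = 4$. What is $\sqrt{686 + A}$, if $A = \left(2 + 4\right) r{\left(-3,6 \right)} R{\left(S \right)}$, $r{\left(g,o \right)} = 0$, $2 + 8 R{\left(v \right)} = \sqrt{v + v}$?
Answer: $7 \sqrt{14} \approx 26.192$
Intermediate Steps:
$S = -4$ ($S = -8 + 4 = -4$)
$R{\left(v \right)} = - \frac{1}{4} + \frac{\sqrt{2} \sqrt{v}}{8}$ ($R{\left(v \right)} = - \frac{1}{4} + \frac{\sqrt{v + v}}{8} = - \frac{1}{4} + \frac{\sqrt{2 v}}{8} = - \frac{1}{4} + \frac{\sqrt{2} \sqrt{v}}{8}$)
$A = 0$ ($A = \left(2 + 4\right) 0 \left(- \frac{1}{4} + \frac{\sqrt{2} \sqrt{-4}}{8}\right) = 6 \cdot 0 \left(- \frac{1}{4} + \frac{\sqrt{2} \cdot 2 i}{8}\right) = 0 \left(- \frac{1}{4} + \frac{i \sqrt{2}}{4}\right) = 0$)
$\sqrt{686 + A} = \sqrt{686 + 0} = \sqrt{686} = 7 \sqrt{14}$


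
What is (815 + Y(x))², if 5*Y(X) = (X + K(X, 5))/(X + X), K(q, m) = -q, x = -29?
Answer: 664225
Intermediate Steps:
Y(X) = 0 (Y(X) = ((X - X)/(X + X))/5 = (0/((2*X)))/5 = (0*(1/(2*X)))/5 = (⅕)*0 = 0)
(815 + Y(x))² = (815 + 0)² = 815² = 664225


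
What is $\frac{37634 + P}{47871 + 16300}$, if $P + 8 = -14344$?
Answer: $\frac{23282}{64171} \approx 0.36281$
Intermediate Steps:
$P = -14352$ ($P = -8 - 14344 = -14352$)
$\frac{37634 + P}{47871 + 16300} = \frac{37634 - 14352}{47871 + 16300} = \frac{23282}{64171}$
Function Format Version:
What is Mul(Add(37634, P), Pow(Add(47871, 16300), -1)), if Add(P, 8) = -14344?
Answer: Rational(23282, 64171) ≈ 0.36281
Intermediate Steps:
P = -14352 (P = Add(-8, -14344) = -14352)
Mul(Add(37634, P), Pow(Add(47871, 16300), -1)) = Mul(Add(37634, -14352), Pow(Add(47871, 16300), -1)) = Mul(23282, Pow(64171, -1)) = Mul(23282, Rational(1, 64171)) = Rational(23282, 64171)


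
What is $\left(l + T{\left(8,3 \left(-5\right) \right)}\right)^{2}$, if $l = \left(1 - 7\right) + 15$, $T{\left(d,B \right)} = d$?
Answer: $289$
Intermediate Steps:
$l = 9$ ($l = -6 + 15 = 9$)
$\left(l + T{\left(8,3 \left(-5\right) \right)}\right)^{2} = \left(9 + 8\right)^{2} = 17^{2} = 289$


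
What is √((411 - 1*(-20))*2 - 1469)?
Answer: I*√607 ≈ 24.637*I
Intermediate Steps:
√((411 - 1*(-20))*2 - 1469) = √((411 + 20)*2 - 1469) = √(431*2 - 1469) = √(862 - 1469) = √(-607) = I*√607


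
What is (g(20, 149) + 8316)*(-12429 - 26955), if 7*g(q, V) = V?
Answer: -2298489624/7 ≈ -3.2836e+8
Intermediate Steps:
g(q, V) = V/7
(g(20, 149) + 8316)*(-12429 - 26955) = ((⅐)*149 + 8316)*(-12429 - 26955) = (149/7 + 8316)*(-39384) = (58361/7)*(-39384) = -2298489624/7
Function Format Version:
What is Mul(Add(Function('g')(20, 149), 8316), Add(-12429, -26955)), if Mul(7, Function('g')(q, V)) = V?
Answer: Rational(-2298489624, 7) ≈ -3.2836e+8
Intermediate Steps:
Function('g')(q, V) = Mul(Rational(1, 7), V)
Mul(Add(Function('g')(20, 149), 8316), Add(-12429, -26955)) = Mul(Add(Mul(Rational(1, 7), 149), 8316), Add(-12429, -26955)) = Mul(Add(Rational(149, 7), 8316), -39384) = Mul(Rational(58361, 7), -39384) = Rational(-2298489624, 7)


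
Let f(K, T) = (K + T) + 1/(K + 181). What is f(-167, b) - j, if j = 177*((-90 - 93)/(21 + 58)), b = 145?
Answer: 429221/1106 ≈ 388.08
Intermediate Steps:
f(K, T) = K + T + 1/(181 + K) (f(K, T) = (K + T) + 1/(181 + K) = K + T + 1/(181 + K))
j = -32391/79 (j = 177*(-183/79) = -32391/79 ≈ -410.01)
f(-167, b) - j = (1 + (-167)² + 181*(-167) + 181*145 - 167*145)/(181 - 167) - 1*(-32391/79) = (1 + 27889 - 30227 + 26245 - 24215)/14 + 32391/79 = (1/14)*(-307) + 32391/79 = -307/14 + 32391/79 = 429221/1106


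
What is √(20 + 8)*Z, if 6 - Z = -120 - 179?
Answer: 610*√7 ≈ 1613.9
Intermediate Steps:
Z = 305 (Z = 6 - (-120 - 179) = 6 - 1*(-299) = 6 + 299 = 305)
√(20 + 8)*Z = √(20 + 8)*305 = √28*305 = (2*√7)*305 = 610*√7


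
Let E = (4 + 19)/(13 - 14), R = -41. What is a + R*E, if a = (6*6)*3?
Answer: 1051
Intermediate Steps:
a = 108 (a = 36*3 = 108)
E = -23 (E = 23/(-1) = 23*(-1) = -23)
a + R*E = 108 - 41*(-23) = 108 + 943 = 1051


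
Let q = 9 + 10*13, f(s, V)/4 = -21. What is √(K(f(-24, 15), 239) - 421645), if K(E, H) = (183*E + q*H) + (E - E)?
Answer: 118*I*√29 ≈ 635.45*I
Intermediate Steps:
f(s, V) = -84 (f(s, V) = 4*(-21) = -84)
q = 139 (q = 9 + 130 = 139)
K(E, H) = 139*H + 183*E (K(E, H) = (183*E + 139*H) + (E - E) = (139*H + 183*E) + 0 = 139*H + 183*E)
√(K(f(-24, 15), 239) - 421645) = √((139*239 + 183*(-84)) - 421645) = √((33221 - 15372) - 421645) = √(17849 - 421645) = √(-403796) = 118*I*√29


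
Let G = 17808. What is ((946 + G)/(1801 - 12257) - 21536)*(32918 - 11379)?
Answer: -2425282461315/5228 ≈ -4.6390e+8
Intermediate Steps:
((946 + G)/(1801 - 12257) - 21536)*(32918 - 11379) = ((946 + 17808)/(1801 - 12257) - 21536)*(32918 - 11379) = (18754/(-10456) - 21536)*21539 = (18754*(-1/10456) - 21536)*21539 = (-9377/5228 - 21536)*21539 = -112599585/5228*21539 = -2425282461315/5228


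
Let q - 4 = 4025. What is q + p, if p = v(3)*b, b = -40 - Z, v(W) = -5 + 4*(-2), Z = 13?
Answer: 4718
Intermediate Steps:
v(W) = -13 (v(W) = -5 - 8 = -13)
b = -53 (b = -40 - 1*13 = -40 - 13 = -53)
q = 4029 (q = 4 + 4025 = 4029)
p = 689 (p = -13*(-53) = 689)
q + p = 4029 + 689 = 4718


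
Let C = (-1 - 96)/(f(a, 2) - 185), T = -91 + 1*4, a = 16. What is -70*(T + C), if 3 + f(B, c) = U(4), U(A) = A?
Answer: 556885/92 ≈ 6053.1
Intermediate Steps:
T = -87 (T = -91 + 4 = -87)
f(B, c) = 1 (f(B, c) = -3 + 4 = 1)
C = 97/184 (C = (-1 - 96)/(1 - 185) = -97/(-184) = -97*(-1/184) = 97/184 ≈ 0.52717)
-70*(T + C) = -70*(-87 + 97/184) = -70*(-15911/184) = 556885/92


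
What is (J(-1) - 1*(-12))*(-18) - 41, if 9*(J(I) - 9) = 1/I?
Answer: -417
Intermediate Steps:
J(I) = 9 + 1/(9*I)
(J(-1) - 1*(-12))*(-18) - 41 = ((9 + (⅑)/(-1)) - 1*(-12))*(-18) - 41 = ((9 + (⅑)*(-1)) + 12)*(-18) - 41 = ((9 - ⅑) + 12)*(-18) - 41 = (80/9 + 12)*(-18) - 41 = (188/9)*(-18) - 41 = -376 - 41 = -417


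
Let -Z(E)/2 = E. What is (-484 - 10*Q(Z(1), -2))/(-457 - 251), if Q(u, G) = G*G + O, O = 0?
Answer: 131/177 ≈ 0.74011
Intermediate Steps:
Z(E) = -2*E
Q(u, G) = G² (Q(u, G) = G*G + 0 = G² + 0 = G²)
(-484 - 10*Q(Z(1), -2))/(-457 - 251) = (-484 - 10*(-2)²)/(-457 - 251) = (-484 - 10*4)/(-708) = (-484 - 40)*(-1/708) = -524*(-1/708) = 131/177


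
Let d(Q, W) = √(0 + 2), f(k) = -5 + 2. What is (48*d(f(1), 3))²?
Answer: 4608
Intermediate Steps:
f(k) = -3
d(Q, W) = √2
(48*d(f(1), 3))² = (48*√2)² = 4608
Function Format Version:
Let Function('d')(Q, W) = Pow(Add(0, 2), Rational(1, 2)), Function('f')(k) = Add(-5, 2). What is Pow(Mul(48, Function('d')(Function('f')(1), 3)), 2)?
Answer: 4608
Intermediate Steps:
Function('f')(k) = -3
Function('d')(Q, W) = Pow(2, Rational(1, 2))
Pow(Mul(48, Function('d')(Function('f')(1), 3)), 2) = Pow(Mul(48, Pow(2, Rational(1, 2))), 2) = 4608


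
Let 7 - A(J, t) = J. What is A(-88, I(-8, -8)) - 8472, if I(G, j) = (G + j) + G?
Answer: -8377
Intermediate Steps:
I(G, j) = j + 2*G
A(J, t) = 7 - J
A(-88, I(-8, -8)) - 8472 = (7 - 1*(-88)) - 8472 = (7 + 88) - 8472 = 95 - 8472 = -8377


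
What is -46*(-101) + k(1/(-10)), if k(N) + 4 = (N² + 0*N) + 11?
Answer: 465301/100 ≈ 4653.0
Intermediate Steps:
k(N) = 7 + N² (k(N) = -4 + ((N² + 0*N) + 11) = -4 + ((N² + 0) + 11) = -4 + (N² + 11) = -4 + (11 + N²) = 7 + N²)
-46*(-101) + k(1/(-10)) = -46*(-101) + (7 + (1/(-10))²) = 4646 + (7 + (-⅒)²) = 4646 + (7 + 1/100) = 4646 + 701/100 = 465301/100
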